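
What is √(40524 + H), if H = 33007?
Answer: 23*√139 ≈ 271.17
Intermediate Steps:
√(40524 + H) = √(40524 + 33007) = √73531 = 23*√139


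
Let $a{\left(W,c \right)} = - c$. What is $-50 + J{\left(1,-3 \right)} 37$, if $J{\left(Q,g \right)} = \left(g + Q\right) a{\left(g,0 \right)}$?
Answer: $-50$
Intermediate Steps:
$J{\left(Q,g \right)} = 0$ ($J{\left(Q,g \right)} = \left(g + Q\right) \left(\left(-1\right) 0\right) = \left(Q + g\right) 0 = 0$)
$-50 + J{\left(1,-3 \right)} 37 = -50 + 0 \cdot 37 = -50 + 0 = -50$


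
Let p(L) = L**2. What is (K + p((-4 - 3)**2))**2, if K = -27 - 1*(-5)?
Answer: 5659641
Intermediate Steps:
K = -22 (K = -27 + 5 = -22)
(K + p((-4 - 3)**2))**2 = (-22 + ((-4 - 3)**2)**2)**2 = (-22 + ((-7)**2)**2)**2 = (-22 + 49**2)**2 = (-22 + 2401)**2 = 2379**2 = 5659641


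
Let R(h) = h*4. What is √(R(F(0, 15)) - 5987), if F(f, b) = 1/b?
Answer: I*√1347015/15 ≈ 77.374*I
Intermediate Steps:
R(h) = 4*h
√(R(F(0, 15)) - 5987) = √(4/15 - 5987) = √(-89801/15) = I*√1347015/15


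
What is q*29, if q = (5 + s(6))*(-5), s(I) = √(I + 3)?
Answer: -1160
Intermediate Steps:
s(I) = √(3 + I)
q = -40 (q = (5 + √(3 + 6))*(-5) = (5 + √9)*(-5) = (5 + 3)*(-5) = 8*(-5) = -40)
q*29 = -40*29 = -1160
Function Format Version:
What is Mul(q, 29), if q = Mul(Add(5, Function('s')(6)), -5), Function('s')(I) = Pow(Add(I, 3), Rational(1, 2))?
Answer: -1160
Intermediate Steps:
Function('s')(I) = Pow(Add(3, I), Rational(1, 2))
q = -40 (q = Mul(Add(5, Pow(Add(3, 6), Rational(1, 2))), -5) = Mul(Add(5, Pow(9, Rational(1, 2))), -5) = Mul(Add(5, 3), -5) = Mul(8, -5) = -40)
Mul(q, 29) = Mul(-40, 29) = -1160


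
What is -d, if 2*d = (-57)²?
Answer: -3249/2 ≈ -1624.5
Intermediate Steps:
d = 3249/2 (d = (½)*(-57)² = (½)*3249 = 3249/2 ≈ 1624.5)
-d = -1*3249/2 = -3249/2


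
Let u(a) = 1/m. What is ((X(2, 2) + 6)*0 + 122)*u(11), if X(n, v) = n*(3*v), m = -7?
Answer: -122/7 ≈ -17.429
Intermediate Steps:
u(a) = -1/7 (u(a) = 1/(-7) = -1/7)
X(n, v) = 3*n*v
((X(2, 2) + 6)*0 + 122)*u(11) = ((3*2*2 + 6)*0 + 122)*(-1/7) = ((12 + 6)*0 + 122)*(-1/7) = (18*0 + 122)*(-1/7) = (0 + 122)*(-1/7) = 122*(-1/7) = -122/7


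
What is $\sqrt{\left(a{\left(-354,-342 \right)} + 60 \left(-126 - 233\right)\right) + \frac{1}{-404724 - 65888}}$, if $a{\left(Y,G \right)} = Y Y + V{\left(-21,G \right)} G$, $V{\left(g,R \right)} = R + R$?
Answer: $\frac{\sqrt{18698303610414091}}{235306} \approx 581.12$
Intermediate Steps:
$V{\left(g,R \right)} = 2 R$
$a{\left(Y,G \right)} = Y^{2} + 2 G^{2}$ ($a{\left(Y,G \right)} = Y Y + 2 G G = Y^{2} + 2 G^{2}$)
$\sqrt{\left(a{\left(-354,-342 \right)} + 60 \left(-126 - 233\right)\right) + \frac{1}{-404724 - 65888}} = \sqrt{\left(\left(\left(-354\right)^{2} + 2 \left(-342\right)^{2}\right) + 60 \left(-126 - 233\right)\right) + \frac{1}{-404724 - 65888}} = \sqrt{\left(\left(125316 + 2 \cdot 116964\right) + 60 \left(-359\right)\right) + \frac{1}{-404724 - 65888}} = \sqrt{\left(\left(125316 + 233928\right) - 21540\right) + \frac{1}{-470612}} = \sqrt{\left(359244 - 21540\right) - \frac{1}{470612}} = \sqrt{337704 - \frac{1}{470612}} = \sqrt{\frac{158927554847}{470612}} = \frac{\sqrt{18698303610414091}}{235306}$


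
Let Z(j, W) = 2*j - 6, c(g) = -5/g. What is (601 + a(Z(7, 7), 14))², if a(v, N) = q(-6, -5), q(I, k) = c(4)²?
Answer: 92948881/256 ≈ 3.6308e+5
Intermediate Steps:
Z(j, W) = -6 + 2*j
q(I, k) = 25/16 (q(I, k) = (-5/4)² = 25/16)
a(v, N) = 25/16
(601 + a(Z(7, 7), 14))² = (601 + 25/16)² = (9641/16)² = 92948881/256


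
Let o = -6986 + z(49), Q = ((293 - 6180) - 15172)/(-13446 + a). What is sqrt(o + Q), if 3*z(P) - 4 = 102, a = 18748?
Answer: I*sqrt(1759529370786)/15906 ≈ 83.395*I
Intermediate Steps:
z(P) = 106/3 (z(P) = 4/3 + (1/3)*102 = 4/3 + 34 = 106/3)
Q = -21059/5302 (Q = ((293 - 6180) - 15172)/(-13446 + 18748) = (-5887 - 15172)/5302 = -21059*1/5302 = -21059/5302 ≈ -3.9719)
o = -20852/3 (o = -6986 + 106/3 = -20852/3 ≈ -6950.7)
sqrt(o + Q) = sqrt(-20852/3 - 21059/5302) = sqrt(-110620481/15906) = I*sqrt(1759529370786)/15906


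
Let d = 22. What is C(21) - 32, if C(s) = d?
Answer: -10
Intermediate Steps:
C(s) = 22
C(21) - 32 = 22 - 32 = -10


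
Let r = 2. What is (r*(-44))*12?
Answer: -1056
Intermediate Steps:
(r*(-44))*12 = (2*(-44))*12 = -88*12 = -1056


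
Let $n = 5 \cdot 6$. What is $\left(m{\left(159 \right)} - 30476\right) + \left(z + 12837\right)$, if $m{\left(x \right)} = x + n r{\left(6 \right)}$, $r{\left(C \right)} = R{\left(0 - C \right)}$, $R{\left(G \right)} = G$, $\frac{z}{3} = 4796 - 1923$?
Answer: $-9041$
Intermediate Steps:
$z = 8619$ ($z = 3 \left(4796 - 1923\right) = 3 \cdot 2873 = 8619$)
$r{\left(C \right)} = - C$ ($r{\left(C \right)} = 0 - C = - C$)
$n = 30$
$m{\left(x \right)} = -180 + x$ ($m{\left(x \right)} = x + 30 \left(\left(-1\right) 6\right) = x + 30 \left(-6\right) = x - 180 = -180 + x$)
$\left(m{\left(159 \right)} - 30476\right) + \left(z + 12837\right) = \left(\left(-180 + 159\right) - 30476\right) + \left(8619 + 12837\right) = \left(-21 - 30476\right) + 21456 = -30497 + 21456 = -9041$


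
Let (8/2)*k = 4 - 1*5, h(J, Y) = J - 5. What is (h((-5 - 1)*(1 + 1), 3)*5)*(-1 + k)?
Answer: 425/4 ≈ 106.25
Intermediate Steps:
h(J, Y) = -5 + J
k = -¼ (k = (4 - 1*5)/4 = (4 - 5)/4 = (¼)*(-1) = -¼ ≈ -0.25000)
(h((-5 - 1)*(1 + 1), 3)*5)*(-1 + k) = ((-5 + (-5 - 1)*(1 + 1))*5)*(-1 - ¼) = ((-5 - 6*2)*5)*(-5/4) = ((-5 - 12)*5)*(-5/4) = -17*5*(-5/4) = -85*(-5/4) = 425/4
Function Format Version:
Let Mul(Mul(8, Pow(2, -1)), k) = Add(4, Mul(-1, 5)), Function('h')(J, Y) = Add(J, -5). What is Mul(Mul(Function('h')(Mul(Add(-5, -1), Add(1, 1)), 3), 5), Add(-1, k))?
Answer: Rational(425, 4) ≈ 106.25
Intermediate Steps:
Function('h')(J, Y) = Add(-5, J)
k = Rational(-1, 4) (k = Mul(Rational(1, 4), Add(4, Mul(-1, 5))) = Mul(Rational(1, 4), Add(4, -5)) = Mul(Rational(1, 4), -1) = Rational(-1, 4) ≈ -0.25000)
Mul(Mul(Function('h')(Mul(Add(-5, -1), Add(1, 1)), 3), 5), Add(-1, k)) = Mul(Mul(Add(-5, Mul(Add(-5, -1), Add(1, 1))), 5), Add(-1, Rational(-1, 4))) = Mul(Mul(Add(-5, Mul(-6, 2)), 5), Rational(-5, 4)) = Mul(Mul(Add(-5, -12), 5), Rational(-5, 4)) = Mul(Mul(-17, 5), Rational(-5, 4)) = Mul(-85, Rational(-5, 4)) = Rational(425, 4)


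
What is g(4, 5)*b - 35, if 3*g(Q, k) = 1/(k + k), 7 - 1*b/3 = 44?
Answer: -387/10 ≈ -38.700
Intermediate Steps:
b = -111 (b = 21 - 3*44 = 21 - 132 = -111)
g(Q, k) = 1/(6*k) (g(Q, k) = 1/(3*(k + k)) = 1/(3*((2*k))) = (1/(2*k))/3 = 1/(6*k))
g(4, 5)*b - 35 = ((⅙)/5)*(-111) - 35 = ((⅙)*(⅕))*(-111) - 35 = (1/30)*(-111) - 35 = -37/10 - 35 = -387/10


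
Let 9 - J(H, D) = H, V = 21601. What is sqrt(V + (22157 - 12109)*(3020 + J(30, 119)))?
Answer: 3*sqrt(3350617) ≈ 5491.4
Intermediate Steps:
J(H, D) = 9 - H
sqrt(V + (22157 - 12109)*(3020 + J(30, 119))) = sqrt(21601 + (22157 - 12109)*(3020 + (9 - 1*30))) = sqrt(21601 + 10048*(3020 + (9 - 30))) = sqrt(21601 + 10048*(3020 - 21)) = sqrt(21601 + 10048*2999) = sqrt(21601 + 30133952) = sqrt(30155553) = 3*sqrt(3350617)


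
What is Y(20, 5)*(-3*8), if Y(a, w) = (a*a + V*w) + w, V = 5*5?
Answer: -12720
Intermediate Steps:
V = 25
Y(a, w) = a**2 + 26*w (Y(a, w) = (a*a + 25*w) + w = (a**2 + 25*w) + w = a**2 + 26*w)
Y(20, 5)*(-3*8) = (20**2 + 26*5)*(-3*8) = (400 + 130)*(-24) = 530*(-24) = -12720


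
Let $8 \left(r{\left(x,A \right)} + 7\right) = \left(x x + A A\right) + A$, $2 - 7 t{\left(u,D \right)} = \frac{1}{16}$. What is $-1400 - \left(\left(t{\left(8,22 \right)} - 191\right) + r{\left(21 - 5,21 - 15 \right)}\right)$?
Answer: $- \frac{138827}{112} \approx -1239.5$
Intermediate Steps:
$t{\left(u,D \right)} = \frac{31}{112}$ ($t{\left(u,D \right)} = \frac{2}{7} - \frac{1}{7 \cdot 16} = \frac{2}{7} - \frac{1}{112} = \frac{31}{112}$)
$r{\left(x,A \right)} = -7 + \frac{A}{8} + \frac{A^{2}}{8} + \frac{x^{2}}{8}$ ($r{\left(x,A \right)} = -7 + \frac{\left(x x + A A\right) + A}{8} = -7 + \frac{\left(x^{2} + A^{2}\right) + A}{8} = -7 + \frac{\left(A^{2} + x^{2}\right) + A}{8} = -7 + \frac{A + A^{2} + x^{2}}{8} = -7 + \left(\frac{A}{8} + \frac{A^{2}}{8} + \frac{x^{2}}{8}\right) = -7 + \frac{A}{8} + \frac{A^{2}}{8} + \frac{x^{2}}{8}$)
$-1400 - \left(\left(t{\left(8,22 \right)} - 191\right) + r{\left(21 - 5,21 - 15 \right)}\right) = -1400 - \left(\left(\frac{31}{112} - 191\right) + \left(-7 + \frac{21 - 15}{8} + \frac{\left(21 - 15\right)^{2}}{8} + \frac{\left(21 - 5\right)^{2}}{8}\right)\right) = -1400 - \left(- \frac{21361}{112} + \left(-7 + \frac{21 - 15}{8} + \frac{\left(21 - 15\right)^{2}}{8} + \frac{\left(21 - 5\right)^{2}}{8}\right)\right) = -1400 - \left(- \frac{21361}{112} + \left(-7 + \frac{1}{8} \cdot 6 + \frac{6^{2}}{8} + \frac{16^{2}}{8}\right)\right) = -1400 - \left(- \frac{21361}{112} + \left(-7 + \frac{3}{4} + \frac{1}{8} \cdot 36 + \frac{1}{8} \cdot 256\right)\right) = -1400 - \left(- \frac{21361}{112} + \left(-7 + \frac{3}{4} + \frac{9}{2} + 32\right)\right) = -1400 - \left(- \frac{21361}{112} + \frac{121}{4}\right) = -1400 - - \frac{17973}{112} = -1400 + \frac{17973}{112} = - \frac{138827}{112}$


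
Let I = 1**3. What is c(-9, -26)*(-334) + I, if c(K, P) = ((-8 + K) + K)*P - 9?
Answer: -222777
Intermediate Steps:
I = 1
c(K, P) = -9 + P*(-8 + 2*K) (c(K, P) = (-8 + 2*K)*P - 9 = P*(-8 + 2*K) - 9 = -9 + P*(-8 + 2*K))
c(-9, -26)*(-334) + I = (-9 - 8*(-26) + 2*(-9)*(-26))*(-334) + 1 = (-9 + 208 + 468)*(-334) + 1 = 667*(-334) + 1 = -222778 + 1 = -222777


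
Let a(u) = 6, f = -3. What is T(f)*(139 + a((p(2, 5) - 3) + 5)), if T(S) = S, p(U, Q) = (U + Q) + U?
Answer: -435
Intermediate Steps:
p(U, Q) = Q + 2*U (p(U, Q) = (Q + U) + U = Q + 2*U)
T(f)*(139 + a((p(2, 5) - 3) + 5)) = -3*(139 + 6) = -3*145 = -435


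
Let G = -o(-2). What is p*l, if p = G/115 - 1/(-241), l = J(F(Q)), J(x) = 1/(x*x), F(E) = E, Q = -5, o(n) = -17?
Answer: 4212/692875 ≈ 0.0060790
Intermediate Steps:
G = 17 (G = -1*(-17) = 17)
J(x) = x⁻²
l = 1/25 (l = (-5)⁻² = 1/25 ≈ 0.040000)
p = 4212/27715 (p = 17/115 - 1/(-241) = 17*(1/115) - 1*(-1/241) = 17/115 + 1/241 = 4212/27715 ≈ 0.15198)
p*l = (4212/27715)*(1/25) = 4212/692875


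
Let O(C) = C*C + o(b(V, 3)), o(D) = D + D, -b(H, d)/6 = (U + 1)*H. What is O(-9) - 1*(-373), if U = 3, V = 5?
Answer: 214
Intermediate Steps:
b(H, d) = -24*H (b(H, d) = -6*(3 + 1)*H = -24*H)
o(D) = 2*D
O(C) = -240 + C**2 (O(C) = C*C + 2*(-24*5) = C**2 + 2*(-120) = C**2 - 240 = -240 + C**2)
O(-9) - 1*(-373) = (-240 + (-9)**2) - 1*(-373) = (-240 + 81) + 373 = -159 + 373 = 214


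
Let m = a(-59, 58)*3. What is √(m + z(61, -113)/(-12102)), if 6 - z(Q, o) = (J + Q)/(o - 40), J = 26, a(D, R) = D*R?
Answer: I*√434523653882726/205734 ≈ 101.32*I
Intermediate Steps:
m = -10266 (m = -59*58*3 = -3422*3 = -10266)
z(Q, o) = 6 - (26 + Q)/(-40 + o) (z(Q, o) = 6 - (26 + Q)/(o - 40) = 6 - (26 + Q)/(-40 + o))
√(m + z(61, -113)/(-12102)) = √(-10266 + ((-266 - 1*61 + 6*(-113))/(-40 - 113))/(-12102)) = √(-10266 + ((-266 - 61 - 678)/(-153))*(-1/12102)) = √(-10266 - 1/153*(-1005)*(-1/12102)) = √(-10266 + (335/51)*(-1/12102)) = √(-10266 - 335/617202) = √(-6336196067/617202) = I*√434523653882726/205734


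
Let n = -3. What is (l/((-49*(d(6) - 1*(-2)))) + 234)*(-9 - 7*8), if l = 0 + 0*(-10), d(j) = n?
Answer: -15210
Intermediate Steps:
d(j) = -3
l = 0 (l = 0 + 0 = 0)
(l/((-49*(d(6) - 1*(-2)))) + 234)*(-9 - 7*8) = (0/((-49*(-3 - 1*(-2)))) + 234)*(-9 - 7*8) = (0/((-49*(-3 + 2))) + 234)*(-9 - 56) = (0/((-49*(-1))) + 234)*(-65) = (0/49 + 234)*(-65) = (0*(1/49) + 234)*(-65) = (0 + 234)*(-65) = 234*(-65) = -15210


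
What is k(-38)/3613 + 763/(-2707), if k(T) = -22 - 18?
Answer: -2864999/9780391 ≈ -0.29293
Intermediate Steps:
k(T) = -40
k(-38)/3613 + 763/(-2707) = -40/3613 + 763/(-2707) = -40*1/3613 + 763*(-1/2707) = -40/3613 - 763/2707 = -2864999/9780391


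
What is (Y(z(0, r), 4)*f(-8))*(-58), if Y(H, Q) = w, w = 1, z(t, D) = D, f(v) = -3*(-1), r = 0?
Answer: -174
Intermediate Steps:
f(v) = 3
Y(H, Q) = 1
(Y(z(0, r), 4)*f(-8))*(-58) = (1*3)*(-58) = 3*(-58) = -174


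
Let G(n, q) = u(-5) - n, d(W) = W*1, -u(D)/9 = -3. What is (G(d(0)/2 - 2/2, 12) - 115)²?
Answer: 7569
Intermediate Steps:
u(D) = 27 (u(D) = -9*(-3) = 27)
d(W) = W
G(n, q) = 27 - n
(G(d(0)/2 - 2/2, 12) - 115)² = ((27 - (0/2 - 2/2)) - 115)² = ((27 - (0*(½) - 2*½)) - 115)² = ((27 - (0 - 1)) - 115)² = ((27 - 1*(-1)) - 115)² = ((27 + 1) - 115)² = (28 - 115)² = (-87)² = 7569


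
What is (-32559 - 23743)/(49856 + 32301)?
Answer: -56302/82157 ≈ -0.68530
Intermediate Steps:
(-32559 - 23743)/(49856 + 32301) = -56302/82157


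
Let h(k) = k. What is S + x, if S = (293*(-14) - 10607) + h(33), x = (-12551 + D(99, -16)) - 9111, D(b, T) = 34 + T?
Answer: -36320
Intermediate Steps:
x = -21644 (x = (-12551 + (34 - 16)) - 9111 = (-12551 + 18) - 9111 = -12533 - 9111 = -21644)
S = -14676 (S = (293*(-14) - 10607) + 33 = (-4102 - 10607) + 33 = -14709 + 33 = -14676)
S + x = -14676 - 21644 = -36320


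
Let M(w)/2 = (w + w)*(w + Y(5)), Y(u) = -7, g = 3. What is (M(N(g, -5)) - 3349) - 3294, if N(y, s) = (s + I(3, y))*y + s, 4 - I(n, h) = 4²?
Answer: 7469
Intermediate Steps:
I(n, h) = -12 (I(n, h) = 4 - 1*4² = 4 - 1*16 = 4 - 16 = -12)
N(y, s) = s + y*(-12 + s) (N(y, s) = (s - 12)*y + s = (-12 + s)*y + s = y*(-12 + s) + s = s + y*(-12 + s))
M(w) = 4*w*(-7 + w) (M(w) = 2*((w + w)*(w - 7)) = 2*((2*w)*(-7 + w)) = 2*(2*w*(-7 + w)) = 4*w*(-7 + w))
(M(N(g, -5)) - 3349) - 3294 = (4*(-5 - 12*3 - 5*3)*(-7 + (-5 - 12*3 - 5*3)) - 3349) - 3294 = (4*(-5 - 36 - 15)*(-7 + (-5 - 36 - 15)) - 3349) - 3294 = (4*(-56)*(-7 - 56) - 3349) - 3294 = (4*(-56)*(-63) - 3349) - 3294 = (14112 - 3349) - 3294 = 10763 - 3294 = 7469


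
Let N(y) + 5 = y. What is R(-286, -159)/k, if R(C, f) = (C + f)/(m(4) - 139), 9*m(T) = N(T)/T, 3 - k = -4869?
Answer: 267/406406 ≈ 0.00065698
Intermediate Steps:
k = 4872 (k = 3 - 1*(-4869) = 3 + 4869 = 4872)
N(y) = -5 + y
m(T) = (-5 + T)/(9*T) (m(T) = ((-5 + T)/T)/9 = (-5 + T)/(9*T))
R(C, f) = -36*C/5005 - 36*f/5005 (R(C, f) = (C + f)/((⅑)*(-5 + 4)/4 - 139) = (C + f)/((⅑)*(¼)*(-1) - 139) = (C + f)/(-1/36 - 139) = (C + f)/(-5005/36) = (C + f)*(-36/5005) = -36*C/5005 - 36*f/5005)
R(-286, -159)/k = (-36/5005*(-286) - 36/5005*(-159))/4872 = (72/35 + 5724/5005)*(1/4872) = (3204/1001)*(1/4872) = 267/406406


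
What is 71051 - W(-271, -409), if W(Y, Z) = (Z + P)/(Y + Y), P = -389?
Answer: 19254422/271 ≈ 71050.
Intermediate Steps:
W(Y, Z) = (-389 + Z)/(2*Y) (W(Y, Z) = (Z - 389)/(Y + Y) = (-389 + Z)/((2*Y)) = (-389 + Z)*(1/(2*Y)) = (-389 + Z)/(2*Y))
71051 - W(-271, -409) = 71051 - (-389 - 409)/(2*(-271)) = 71051 - (-1)*(-798)/(2*271) = 71051 - 1*399/271 = 71051 - 399/271 = 19254422/271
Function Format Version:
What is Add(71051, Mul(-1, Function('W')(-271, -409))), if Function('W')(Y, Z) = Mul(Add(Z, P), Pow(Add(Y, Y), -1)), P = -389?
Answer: Rational(19254422, 271) ≈ 71050.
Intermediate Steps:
Function('W')(Y, Z) = Mul(Rational(1, 2), Pow(Y, -1), Add(-389, Z)) (Function('W')(Y, Z) = Mul(Add(Z, -389), Pow(Add(Y, Y), -1)) = Mul(Add(-389, Z), Pow(Mul(2, Y), -1)) = Mul(Add(-389, Z), Mul(Rational(1, 2), Pow(Y, -1))) = Mul(Rational(1, 2), Pow(Y, -1), Add(-389, Z)))
Add(71051, Mul(-1, Function('W')(-271, -409))) = Add(71051, Mul(-1, Mul(Rational(1, 2), Pow(-271, -1), Add(-389, -409)))) = Add(71051, Mul(-1, Mul(Rational(1, 2), Rational(-1, 271), -798))) = Add(71051, Mul(-1, Rational(399, 271))) = Add(71051, Rational(-399, 271)) = Rational(19254422, 271)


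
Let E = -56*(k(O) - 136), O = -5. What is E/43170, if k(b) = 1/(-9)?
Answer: 6860/38853 ≈ 0.17656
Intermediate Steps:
k(b) = -⅑
E = 68600/9 (E = -56*(-⅑ - 136) = -56*(-1225/9) = 68600/9 ≈ 7622.2)
E/43170 = (68600/9)/43170 = (68600/9)*(1/43170) = 6860/38853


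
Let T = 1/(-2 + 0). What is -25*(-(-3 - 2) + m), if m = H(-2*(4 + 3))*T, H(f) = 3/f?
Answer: -3575/28 ≈ -127.68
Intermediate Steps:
T = -½ (T = 1/(-2) = -½ ≈ -0.50000)
m = 3/28 (m = (3/((-2*(4 + 3))))*(-½) = (3/((-2*7)))*(-½) = (3/(-14))*(-½) = (3*(-1/14))*(-½) = -3/14*(-½) = 3/28 ≈ 0.10714)
-25*(-(-3 - 2) + m) = -25*(-(-3 - 2) + 3/28) = -25*(-1*(-5) + 3/28) = -25*(5 + 3/28) = -25*143/28 = -3575/28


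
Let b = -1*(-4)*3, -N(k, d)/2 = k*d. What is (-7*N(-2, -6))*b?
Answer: 2016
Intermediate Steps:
N(k, d) = -2*d*k (N(k, d) = -2*k*d = -2*d*k)
b = 12 (b = 4*3 = 12)
(-7*N(-2, -6))*b = -(-14)*(-6)*(-2)*12 = -7*(-24)*12 = 168*12 = 2016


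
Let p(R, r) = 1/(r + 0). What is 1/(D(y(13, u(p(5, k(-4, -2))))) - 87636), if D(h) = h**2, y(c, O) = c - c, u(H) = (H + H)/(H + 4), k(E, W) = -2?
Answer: -1/87636 ≈ -1.1411e-5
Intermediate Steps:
p(R, r) = 1/r
u(H) = 2*H/(4 + H) (u(H) = (2*H)/(4 + H) = 2*H/(4 + H))
y(c, O) = 0
1/(D(y(13, u(p(5, k(-4, -2))))) - 87636) = 1/(0**2 - 87636) = 1/(0 - 87636) = 1/(-87636) = -1/87636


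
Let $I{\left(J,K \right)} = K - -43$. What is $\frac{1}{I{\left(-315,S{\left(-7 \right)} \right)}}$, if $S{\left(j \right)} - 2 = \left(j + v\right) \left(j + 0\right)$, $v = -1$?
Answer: $\frac{1}{101} \approx 0.009901$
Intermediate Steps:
$S{\left(j \right)} = 2 + j \left(-1 + j\right)$ ($S{\left(j \right)} = 2 + \left(j - 1\right) \left(j + 0\right) = 2 + \left(-1 + j\right) j = 2 + j \left(-1 + j\right)$)
$I{\left(J,K \right)} = 43 + K$ ($I{\left(J,K \right)} = K + 43 = 43 + K$)
$\frac{1}{I{\left(-315,S{\left(-7 \right)} \right)}} = \frac{1}{43 + \left(2 + \left(-7\right)^{2} - -7\right)} = \frac{1}{43 + \left(2 + 49 + 7\right)} = \frac{1}{43 + 58} = \frac{1}{101}$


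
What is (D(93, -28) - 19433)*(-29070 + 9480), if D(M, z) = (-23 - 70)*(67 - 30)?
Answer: 448101660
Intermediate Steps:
D(M, z) = -3441 (D(M, z) = -93*37 = -3441)
(D(93, -28) - 19433)*(-29070 + 9480) = (-3441 - 19433)*(-29070 + 9480) = -22874*(-19590) = 448101660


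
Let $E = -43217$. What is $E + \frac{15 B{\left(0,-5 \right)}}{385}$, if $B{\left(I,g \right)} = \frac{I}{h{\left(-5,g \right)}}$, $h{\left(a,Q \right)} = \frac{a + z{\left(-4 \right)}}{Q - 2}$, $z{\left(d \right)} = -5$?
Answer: $-43217$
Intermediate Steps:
$h{\left(a,Q \right)} = \frac{-5 + a}{-2 + Q}$ ($h{\left(a,Q \right)} = \frac{a - 5}{Q - 2} = \frac{-5 + a}{-2 + Q}$)
$B{\left(I,g \right)} = I \left(\frac{1}{5} - \frac{g}{10}\right)$ ($B{\left(I,g \right)} = \frac{I}{\frac{1}{-2 + g} \left(-5 - 5\right)} = \frac{I}{\frac{1}{-2 + g} \left(-10\right)} = \frac{I}{\left(-10\right) \frac{1}{-2 + g}} = I \left(\frac{1}{5} - \frac{g}{10}\right)$)
$E + \frac{15 B{\left(0,-5 \right)}}{385} = -43217 + \frac{15 \cdot \frac{1}{10} \cdot 0 \left(2 - -5\right)}{385} = -43217 + \frac{15 \cdot \frac{1}{10} \cdot 0 \left(2 + 5\right)}{385} = -43217 + \frac{15 \cdot \frac{1}{10} \cdot 0 \cdot 7}{385} = -43217 + \frac{15 \cdot 0}{385} = -43217 + \frac{1}{385} \cdot 0 = -43217 + 0 = -43217$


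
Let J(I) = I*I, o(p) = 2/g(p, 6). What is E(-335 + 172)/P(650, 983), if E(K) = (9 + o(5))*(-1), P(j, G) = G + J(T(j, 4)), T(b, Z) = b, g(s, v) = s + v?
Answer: -101/4658313 ≈ -2.1682e-5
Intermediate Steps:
o(p) = 2/(6 + p) (o(p) = 2/(p + 6) = 2/(6 + p))
J(I) = I²
P(j, G) = G + j²
E(K) = -101/11 (E(K) = (9 + 2/(6 + 5))*(-1) = (9 + 2/11)*(-1) = (101/11)*(-1) = -101/11)
E(-335 + 172)/P(650, 983) = -101/(11*(983 + 650²)) = -101/(11*(983 + 422500)) = -101/11/423483 = -101/11*1/423483 = -101/4658313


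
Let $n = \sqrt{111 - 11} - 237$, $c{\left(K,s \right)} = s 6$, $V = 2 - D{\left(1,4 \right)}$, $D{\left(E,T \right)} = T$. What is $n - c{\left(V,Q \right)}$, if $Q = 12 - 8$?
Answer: $-251$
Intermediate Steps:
$Q = 4$ ($Q = 12 - 8 = 4$)
$V = -2$ ($V = 2 - 4 = -2$)
$c{\left(K,s \right)} = 6 s$
$n = -227$ ($n = \sqrt{100} - 237 = 10 - 237 = -227$)
$n - c{\left(V,Q \right)} = -227 - 6 \cdot 4 = -227 - 24 = -251$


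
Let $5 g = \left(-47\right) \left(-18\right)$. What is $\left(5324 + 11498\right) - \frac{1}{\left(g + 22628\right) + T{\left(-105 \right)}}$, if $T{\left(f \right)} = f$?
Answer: $\frac{1908640937}{113461} \approx 16822.0$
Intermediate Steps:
$g = \frac{846}{5}$ ($g = \frac{\left(-47\right) \left(-18\right)}{5} = \frac{1}{5} \cdot 846 = \frac{846}{5} \approx 169.2$)
$\left(5324 + 11498\right) - \frac{1}{\left(g + 22628\right) + T{\left(-105 \right)}} = \left(5324 + 11498\right) - \frac{1}{\left(\frac{846}{5} + 22628\right) - 105} = 16822 - \frac{1}{\frac{113986}{5} - 105} = 16822 - \frac{1}{\frac{113461}{5}} = 16822 - \frac{5}{113461} = \frac{1908640937}{113461}$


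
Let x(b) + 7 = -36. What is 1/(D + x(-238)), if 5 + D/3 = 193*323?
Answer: 1/186959 ≈ 5.3488e-6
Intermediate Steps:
D = 187002 (D = -15 + 3*(193*323) = -15 + 3*62339 = -15 + 187017 = 187002)
x(b) = -43 (x(b) = -7 - 36 = -43)
1/(D + x(-238)) = 1/(187002 - 43) = 1/186959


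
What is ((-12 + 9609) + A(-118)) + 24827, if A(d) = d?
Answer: 34306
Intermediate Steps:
((-12 + 9609) + A(-118)) + 24827 = ((-12 + 9609) - 118) + 24827 = (9597 - 118) + 24827 = 9479 + 24827 = 34306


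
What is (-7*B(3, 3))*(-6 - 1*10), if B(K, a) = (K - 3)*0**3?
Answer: 0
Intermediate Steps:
B(K, a) = 0 (B(K, a) = (-3 + K)*0 = 0)
(-7*B(3, 3))*(-6 - 1*10) = (-7*0)*(-6 - 1*10) = 0*(-6 - 10) = 0*(-16) = 0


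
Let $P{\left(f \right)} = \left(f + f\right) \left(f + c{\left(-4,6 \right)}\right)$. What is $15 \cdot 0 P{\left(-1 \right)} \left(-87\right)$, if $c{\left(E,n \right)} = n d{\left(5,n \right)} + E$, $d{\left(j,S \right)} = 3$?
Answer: $0$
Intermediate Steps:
$c{\left(E,n \right)} = E + 3 n$ ($c{\left(E,n \right)} = n 3 + E = 3 n + E = E + 3 n$)
$P{\left(f \right)} = 2 f \left(14 + f\right)$ ($P{\left(f \right)} = \left(f + f\right) \left(f + \left(-4 + 3 \cdot 6\right)\right) = 2 f \left(f + \left(-4 + 18\right)\right) = 2 f \left(f + 14\right) = 2 f \left(14 + f\right)$)
$15 \cdot 0 P{\left(-1 \right)} \left(-87\right) = 15 \cdot 0 \cdot 2 \left(-1\right) \left(14 - 1\right) \left(-87\right) = 0 \cdot 2 \left(-1\right) 13 \left(-87\right) = 0 \left(-26\right) \left(-87\right) = 0 \left(-87\right) = 0$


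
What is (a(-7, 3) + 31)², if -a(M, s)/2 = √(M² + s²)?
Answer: 1193 - 124*√58 ≈ 248.64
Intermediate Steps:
a(M, s) = -2*√(M² + s²)
(a(-7, 3) + 31)² = (-2*√((-7)² + 3²) + 31)² = (-2*√(49 + 9) + 31)² = (-2*√58 + 31)² = (31 - 2*√58)²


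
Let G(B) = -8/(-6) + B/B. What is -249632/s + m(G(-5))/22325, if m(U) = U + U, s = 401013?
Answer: -5571163006/8952615225 ≈ -0.62229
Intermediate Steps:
G(B) = 7/3 (G(B) = -8*(-⅙) + 1 = 4/3 + 1 = 7/3)
m(U) = 2*U
-249632/s + m(G(-5))/22325 = -249632/401013 + (2*(7/3))/22325 = -249632*1/401013 + (14/3)*(1/22325) = -249632/401013 + 14/66975 = -5571163006/8952615225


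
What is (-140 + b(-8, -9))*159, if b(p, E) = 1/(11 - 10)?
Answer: -22101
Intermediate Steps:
b(p, E) = 1 (b(p, E) = 1/1 = 1)
(-140 + b(-8, -9))*159 = (-140 + 1)*159 = -139*159 = -22101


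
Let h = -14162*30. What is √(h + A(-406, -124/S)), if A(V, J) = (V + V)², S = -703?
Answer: 62*√61 ≈ 484.24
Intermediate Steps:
A(V, J) = 4*V² (A(V, J) = (2*V)² = 4*V²)
h = -424860
√(h + A(-406, -124/S)) = √(-424860 + 4*(-406)²) = √(-424860 + 4*164836) = √(-424860 + 659344) = √234484 = 62*√61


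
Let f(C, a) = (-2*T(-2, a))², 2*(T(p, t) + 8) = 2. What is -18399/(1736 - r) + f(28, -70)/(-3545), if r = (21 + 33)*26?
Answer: -65289527/1176940 ≈ -55.474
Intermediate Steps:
T(p, t) = -7 (T(p, t) = -8 + (½)*2 = -8 + 1 = -7)
r = 1404 (r = 54*26 = 1404)
f(C, a) = 196 (f(C, a) = (-2*(-7))² = 14² = 196)
-18399/(1736 - r) + f(28, -70)/(-3545) = -18399/(1736 - 1*1404) + 196/(-3545) = -18399/(1736 - 1404) + 196*(-1/3545) = -18399/332 - 196/3545 = -65289527/1176940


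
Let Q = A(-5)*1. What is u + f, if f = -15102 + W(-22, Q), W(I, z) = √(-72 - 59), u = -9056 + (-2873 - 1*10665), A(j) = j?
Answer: -37696 + I*√131 ≈ -37696.0 + 11.446*I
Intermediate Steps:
u = -22594 (u = -9056 + (-2873 - 10665) = -9056 - 13538 = -22594)
Q = -5 (Q = -5*1 = -5)
W(I, z) = I*√131 (W(I, z) = √(-131) = I*√131)
f = -15102 + I*√131 ≈ -15102.0 + 11.446*I
u + f = -22594 + (-15102 + I*√131) = -37696 + I*√131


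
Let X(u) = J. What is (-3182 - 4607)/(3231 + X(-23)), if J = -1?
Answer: -7789/3230 ≈ -2.4115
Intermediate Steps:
X(u) = -1
(-3182 - 4607)/(3231 + X(-23)) = (-3182 - 4607)/(3231 - 1) = -7789/3230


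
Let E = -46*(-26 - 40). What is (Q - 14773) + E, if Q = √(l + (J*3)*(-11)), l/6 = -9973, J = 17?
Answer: -11737 + 3*I*√6711 ≈ -11737.0 + 245.76*I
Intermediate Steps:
l = -59838 (l = 6*(-9973) = -59838)
E = 3036 (E = -46*(-66) = 3036)
Q = 3*I*√6711 (Q = √(-59838 + (17*3)*(-11)) = √(-59838 + 51*(-11)) = √(-59838 - 561) = √(-60399) = 3*I*√6711 ≈ 245.76*I)
(Q - 14773) + E = (3*I*√6711 - 14773) + 3036 = (-14773 + 3*I*√6711) + 3036 = -11737 + 3*I*√6711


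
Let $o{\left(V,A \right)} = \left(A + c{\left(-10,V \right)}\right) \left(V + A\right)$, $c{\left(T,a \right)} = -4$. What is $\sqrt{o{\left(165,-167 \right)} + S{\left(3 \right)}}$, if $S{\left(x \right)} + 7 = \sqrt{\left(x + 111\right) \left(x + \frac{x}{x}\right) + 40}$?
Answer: $\sqrt{335 + 4 \sqrt{31}} \approx 18.902$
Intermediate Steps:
$o{\left(V,A \right)} = \left(-4 + A\right) \left(A + V\right)$ ($o{\left(V,A \right)} = \left(A - 4\right) \left(V + A\right) = \left(-4 + A\right) \left(A + V\right)$)
$S{\left(x \right)} = -7 + \sqrt{40 + \left(1 + x\right) \left(111 + x\right)}$ ($S{\left(x \right)} = -7 + \sqrt{\left(x + 111\right) \left(x + \frac{x}{x}\right) + 40} = -7 + \sqrt{\left(111 + x\right) \left(x + 1\right) + 40} = -7 + \sqrt{\left(111 + x\right) \left(1 + x\right) + 40} = -7 + \sqrt{\left(1 + x\right) \left(111 + x\right) + 40} = -7 + \sqrt{40 + \left(1 + x\right) \left(111 + x\right)}$)
$\sqrt{o{\left(165,-167 \right)} + S{\left(3 \right)}} = \sqrt{\left(\left(-167\right)^{2} - -668 - 660 - 27555\right) - \left(7 - \sqrt{151 + 3^{2} + 112 \cdot 3}\right)} = \sqrt{\left(27889 + 668 - 660 - 27555\right) - \left(7 - \sqrt{151 + 9 + 336}\right)} = \sqrt{342 - \left(7 - \sqrt{496}\right)} = \sqrt{342 - \left(7 - 4 \sqrt{31}\right)} = \sqrt{335 + 4 \sqrt{31}}$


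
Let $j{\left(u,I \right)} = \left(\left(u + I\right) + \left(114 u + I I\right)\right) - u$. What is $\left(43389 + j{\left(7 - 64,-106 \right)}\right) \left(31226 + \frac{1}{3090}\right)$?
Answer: $\frac{1544488874387}{1030} \approx 1.4995 \cdot 10^{9}$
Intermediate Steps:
$j{\left(u,I \right)} = I + I^{2} + 114 u$ ($j{\left(u,I \right)} = \left(\left(I + u\right) + \left(114 u + I^{2}\right)\right) - u = \left(\left(I + u\right) + \left(I^{2} + 114 u\right)\right) - u = \left(I + I^{2} + 115 u\right) - u = I + I^{2} + 114 u$)
$\left(43389 + j{\left(7 - 64,-106 \right)}\right) \left(31226 + \frac{1}{3090}\right) = \left(43389 + \left(-106 + \left(-106\right)^{2} + 114 \left(7 - 64\right)\right)\right) \left(31226 + \frac{1}{3090}\right) = \left(43389 + \left(-106 + 11236 + 114 \left(-57\right)\right)\right) \left(31226 + \frac{1}{3090}\right) = \left(43389 - -4632\right) \frac{96488341}{3090} = \left(43389 + 4632\right) \frac{96488341}{3090} = 48021 \cdot \frac{96488341}{3090} = \frac{1544488874387}{1030}$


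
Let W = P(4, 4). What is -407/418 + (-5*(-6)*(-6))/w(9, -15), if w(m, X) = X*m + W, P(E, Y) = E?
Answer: 1993/4978 ≈ 0.40036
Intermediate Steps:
W = 4
w(m, X) = 4 + X*m (w(m, X) = X*m + 4 = 4 + X*m)
-407/418 + (-5*(-6)*(-6))/w(9, -15) = -407/418 + (-5*(-6)*(-6))/(4 - 15*9) = -407*1/418 + (30*(-6))/(4 - 135) = -37/38 - 180/(-131) = -37/38 - 180*(-1/131) = -37/38 + 180/131 = 1993/4978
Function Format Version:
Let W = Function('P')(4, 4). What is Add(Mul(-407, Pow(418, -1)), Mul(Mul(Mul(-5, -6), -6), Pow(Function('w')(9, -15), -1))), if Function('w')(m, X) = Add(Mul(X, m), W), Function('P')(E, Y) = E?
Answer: Rational(1993, 4978) ≈ 0.40036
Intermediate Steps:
W = 4
Function('w')(m, X) = Add(4, Mul(X, m)) (Function('w')(m, X) = Add(Mul(X, m), 4) = Add(4, Mul(X, m)))
Add(Mul(-407, Pow(418, -1)), Mul(Mul(Mul(-5, -6), -6), Pow(Function('w')(9, -15), -1))) = Add(Mul(-407, Pow(418, -1)), Mul(Mul(Mul(-5, -6), -6), Pow(Add(4, Mul(-15, 9)), -1))) = Add(Mul(-407, Rational(1, 418)), Mul(Mul(30, -6), Pow(Add(4, -135), -1))) = Add(Rational(-37, 38), Mul(-180, Pow(-131, -1))) = Add(Rational(-37, 38), Mul(-180, Rational(-1, 131))) = Add(Rational(-37, 38), Rational(180, 131)) = Rational(1993, 4978)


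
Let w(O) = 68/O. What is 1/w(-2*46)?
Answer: -23/17 ≈ -1.3529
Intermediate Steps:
1/w(-2*46) = 1/(68/((-2*46))) = 1/(68/(-92)) = 1/(68*(-1/92)) = 1/(-17/23) = -23/17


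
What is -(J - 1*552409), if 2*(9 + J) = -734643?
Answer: 1839479/2 ≈ 9.1974e+5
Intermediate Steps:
J = -734661/2 (J = -9 + (1/2)*(-734643) = -9 - 734643/2 = -734661/2 ≈ -3.6733e+5)
-(J - 1*552409) = -(-734661/2 - 1*552409) = -(-734661/2 - 552409) = -1*(-1839479/2) = 1839479/2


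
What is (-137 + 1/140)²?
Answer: 367834041/19600 ≈ 18767.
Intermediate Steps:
(-137 + 1/140)² = (-19179/140)² = 367834041/19600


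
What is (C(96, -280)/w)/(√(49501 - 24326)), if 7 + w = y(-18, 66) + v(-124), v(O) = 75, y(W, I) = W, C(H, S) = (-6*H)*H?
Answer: -27648*√1007/125875 ≈ -6.9701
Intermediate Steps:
C(H, S) = -6*H²
w = 50 (w = -7 + (-18 + 75) = -7 + 57 = 50)
(C(96, -280)/w)/(√(49501 - 24326)) = (-6*96²/50)/(√(49501 - 24326)) = (-6*9216*(1/50))/(√25175) = (-55296*1/50)/((5*√1007)) = -27648*√1007/125875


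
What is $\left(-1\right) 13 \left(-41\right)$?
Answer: $533$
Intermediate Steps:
$\left(-1\right) 13 \left(-41\right) = \left(-13\right) \left(-41\right) = 533$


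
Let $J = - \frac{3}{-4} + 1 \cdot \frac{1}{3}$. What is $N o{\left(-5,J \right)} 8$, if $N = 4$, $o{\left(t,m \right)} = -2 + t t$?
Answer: $736$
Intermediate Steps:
$J = \frac{13}{12}$ ($J = \left(-3\right) \left(- \frac{1}{4}\right) + 1 \cdot \frac{1}{3} = \frac{3}{4} + \frac{1}{3} = \frac{13}{12} \approx 1.0833$)
$o{\left(t,m \right)} = -2 + t^{2}$
$N o{\left(-5,J \right)} 8 = 4 \left(-2 + \left(-5\right)^{2}\right) 8 = 4 \left(-2 + 25\right) 8 = 4 \cdot 23 \cdot 8 = 92 \cdot 8 = 736$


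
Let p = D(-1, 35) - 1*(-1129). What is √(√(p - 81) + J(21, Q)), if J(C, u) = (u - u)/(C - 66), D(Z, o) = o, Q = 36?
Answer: 3^(¼)*√19 ≈ 5.7366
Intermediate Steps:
J(C, u) = 0 (J(C, u) = 0/(-66 + C) = 0)
p = 1164 (p = 35 - 1*(-1129) = 35 + 1129 = 1164)
√(√(p - 81) + J(21, Q)) = √(√(1164 - 81) + 0) = √(√1083 + 0) = √(19*√3 + 0) = √(19*√3) = 3^(¼)*√19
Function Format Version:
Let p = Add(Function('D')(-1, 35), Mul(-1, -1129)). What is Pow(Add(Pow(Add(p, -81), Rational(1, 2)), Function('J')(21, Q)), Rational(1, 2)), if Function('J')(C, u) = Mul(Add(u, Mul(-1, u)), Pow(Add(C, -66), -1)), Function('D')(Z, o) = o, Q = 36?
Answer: Mul(Pow(3, Rational(1, 4)), Pow(19, Rational(1, 2))) ≈ 5.7366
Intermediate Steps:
Function('J')(C, u) = 0 (Function('J')(C, u) = Mul(0, Pow(Add(-66, C), -1)) = 0)
p = 1164 (p = Add(35, Mul(-1, -1129)) = Add(35, 1129) = 1164)
Pow(Add(Pow(Add(p, -81), Rational(1, 2)), Function('J')(21, Q)), Rational(1, 2)) = Pow(Add(Pow(Add(1164, -81), Rational(1, 2)), 0), Rational(1, 2)) = Pow(Add(Pow(1083, Rational(1, 2)), 0), Rational(1, 2)) = Pow(Add(Mul(19, Pow(3, Rational(1, 2))), 0), Rational(1, 2)) = Pow(Mul(19, Pow(3, Rational(1, 2))), Rational(1, 2)) = Mul(Pow(3, Rational(1, 4)), Pow(19, Rational(1, 2)))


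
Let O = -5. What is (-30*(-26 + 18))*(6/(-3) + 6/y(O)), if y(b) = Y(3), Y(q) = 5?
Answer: -192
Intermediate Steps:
y(b) = 5
(-30*(-26 + 18))*(6/(-3) + 6/y(O)) = (-30*(-26 + 18))*(6/(-3) + 6/5) = (-30*(-8))*(6*(-1/3) + 6*(1/5)) = 240*(-2 + 6/5) = 240*(-4/5) = -192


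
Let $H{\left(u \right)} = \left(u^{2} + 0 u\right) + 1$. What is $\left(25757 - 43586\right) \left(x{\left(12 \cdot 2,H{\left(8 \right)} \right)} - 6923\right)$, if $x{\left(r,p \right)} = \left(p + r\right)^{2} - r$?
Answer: $-17365446$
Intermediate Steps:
$H{\left(u \right)} = 1 + u^{2}$ ($H{\left(u \right)} = \left(u^{2} + 0\right) + 1 = u^{2} + 1 = 1 + u^{2}$)
$\left(25757 - 43586\right) \left(x{\left(12 \cdot 2,H{\left(8 \right)} \right)} - 6923\right) = \left(25757 - 43586\right) \left(\left(\left(\left(1 + 8^{2}\right) + 12 \cdot 2\right)^{2} - 12 \cdot 2\right) - 6923\right) = - 17829 \left(\left(\left(\left(1 + 64\right) + 24\right)^{2} - 24\right) - 6923\right) = - 17829 \left(\left(\left(65 + 24\right)^{2} - 24\right) - 6923\right) = - 17829 \left(\left(89^{2} - 24\right) - 6923\right) = - 17829 \left(\left(7921 - 24\right) - 6923\right) = - 17829 \left(7897 - 6923\right) = \left(-17829\right) 974 = -17365446$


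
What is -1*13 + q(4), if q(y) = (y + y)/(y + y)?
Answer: -12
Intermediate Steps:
q(y) = 1 (q(y) = (2*y)/((2*y)) = (2*y)*(1/(2*y)) = 1)
-1*13 + q(4) = -1*13 + 1 = -13 + 1 = -12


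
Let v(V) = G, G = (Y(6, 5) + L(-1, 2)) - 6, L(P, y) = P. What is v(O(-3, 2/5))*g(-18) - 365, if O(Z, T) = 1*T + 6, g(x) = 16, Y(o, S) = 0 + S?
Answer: -397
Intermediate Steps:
Y(o, S) = S
O(Z, T) = 6 + T (O(Z, T) = T + 6 = 6 + T)
G = -2 (G = (5 - 1) - 6 = 4 - 6 = -2)
v(V) = -2
v(O(-3, 2/5))*g(-18) - 365 = -2*16 - 365 = -32 - 365 = -397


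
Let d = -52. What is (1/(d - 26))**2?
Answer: 1/6084 ≈ 0.00016437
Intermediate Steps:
(1/(d - 26))**2 = (1/(-52 - 26))**2 = (1/(-78))**2 = (-1/78)**2 = 1/6084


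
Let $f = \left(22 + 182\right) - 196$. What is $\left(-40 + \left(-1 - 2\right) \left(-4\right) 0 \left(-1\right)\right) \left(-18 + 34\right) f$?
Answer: $-5120$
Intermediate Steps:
$f = 8$ ($f = 204 - 196 = 8$)
$\left(-40 + \left(-1 - 2\right) \left(-4\right) 0 \left(-1\right)\right) \left(-18 + 34\right) f = \left(-40 + \left(-1 - 2\right) \left(-4\right) 0 \left(-1\right)\right) \left(-18 + 34\right) 8 = \left(-40 - 3 \cdot 0 \left(-1\right)\right) 16 \cdot 8 = \left(-40 - 0\right) 16 \cdot 8 = \left(-40 + 0\right) 16 \cdot 8 = \left(-40\right) 16 \cdot 8 = \left(-640\right) 8 = -5120$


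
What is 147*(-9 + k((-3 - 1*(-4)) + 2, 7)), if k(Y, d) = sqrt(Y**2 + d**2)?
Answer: -1323 + 147*sqrt(58) ≈ -203.48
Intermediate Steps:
147*(-9 + k((-3 - 1*(-4)) + 2, 7)) = 147*(-9 + sqrt(((-3 - 1*(-4)) + 2)**2 + 7**2)) = 147*(-9 + sqrt(((-3 + 4) + 2)**2 + 49)) = 147*(-9 + sqrt((1 + 2)**2 + 49)) = 147*(-9 + sqrt(3**2 + 49)) = 147*(-9 + sqrt(9 + 49)) = 147*(-9 + sqrt(58)) = -1323 + 147*sqrt(58)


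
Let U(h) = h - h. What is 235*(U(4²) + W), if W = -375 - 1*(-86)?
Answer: -67915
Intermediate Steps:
U(h) = 0
W = -289 (W = -375 + 86 = -289)
235*(U(4²) + W) = 235*(0 - 289) = 235*(-289) = -67915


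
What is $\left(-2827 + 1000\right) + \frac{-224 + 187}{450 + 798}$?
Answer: $- \frac{2280133}{1248} \approx -1827.0$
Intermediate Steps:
$\left(-2827 + 1000\right) + \frac{-224 + 187}{450 + 798} = -1827 - \frac{37}{1248} = - \frac{2280133}{1248}$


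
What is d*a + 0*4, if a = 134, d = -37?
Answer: -4958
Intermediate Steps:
d*a + 0*4 = -37*134 + 0*4 = -4958 + 0 = -4958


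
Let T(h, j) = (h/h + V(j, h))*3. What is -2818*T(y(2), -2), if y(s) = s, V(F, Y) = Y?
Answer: -25362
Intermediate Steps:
T(h, j) = 3 + 3*h (T(h, j) = (h/h + h)*3 = (1 + h)*3 = 3 + 3*h)
-2818*T(y(2), -2) = -2818*(3 + 3*2) = -2818*(3 + 6) = -2818*9 = -25362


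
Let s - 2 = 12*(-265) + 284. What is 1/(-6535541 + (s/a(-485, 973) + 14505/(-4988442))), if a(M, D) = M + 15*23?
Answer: -29099245/190178707328193 ≈ -1.5301e-7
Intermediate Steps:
a(M, D) = 345 + M (a(M, D) = M + 345 = 345 + M)
s = -2894 (s = 2 + (12*(-265) + 284) = 2 + (-3180 + 284) = 2 - 2896 = -2894)
1/(-6535541 + (s/a(-485, 973) + 14505/(-4988442))) = 1/(-6535541 + (-2894/(345 - 485) + 14505/(-4988442))) = 1/(-6535541 + (-2894/(-140) + 14505*(-1/4988442))) = 1/(-6535541 + (-2894*(-1/140) - 4835/1662814)) = 1/(-6535541 + (1447/70 - 4835/1662814)) = 1/(-6535541 + 601438352/29099245) = 1/(-190178707328193/29099245) = -29099245/190178707328193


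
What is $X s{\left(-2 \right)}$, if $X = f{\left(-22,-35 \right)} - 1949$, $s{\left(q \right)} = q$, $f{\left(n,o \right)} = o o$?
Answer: $1448$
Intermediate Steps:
$f{\left(n,o \right)} = o^{2}$
$X = -724$ ($X = \left(-35\right)^{2} - 1949 = 1225 - 1949 = -724$)
$X s{\left(-2 \right)} = \left(-724\right) \left(-2\right) = 1448$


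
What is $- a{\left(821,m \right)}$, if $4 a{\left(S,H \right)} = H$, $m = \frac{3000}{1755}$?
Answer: $- \frac{50}{117} \approx -0.42735$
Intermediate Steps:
$m = \frac{200}{117}$ ($m = 3000 \cdot \frac{1}{1755} = \frac{200}{117} \approx 1.7094$)
$a{\left(S,H \right)} = \frac{H}{4}$
$- a{\left(821,m \right)} = - \frac{200}{4 \cdot 117} = \left(-1\right) \frac{50}{117} = - \frac{50}{117}$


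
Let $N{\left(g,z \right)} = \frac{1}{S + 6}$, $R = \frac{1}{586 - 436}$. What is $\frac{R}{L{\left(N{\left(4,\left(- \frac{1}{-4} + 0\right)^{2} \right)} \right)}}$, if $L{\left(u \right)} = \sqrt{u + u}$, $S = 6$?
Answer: $\frac{\sqrt{6}}{150} \approx 0.01633$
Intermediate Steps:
$R = \frac{1}{150} \approx 0.0066667$
$N{\left(g,z \right)} = \frac{1}{12}$ ($N{\left(g,z \right)} = \frac{1}{6 + 6} = \frac{1}{12}$)
$L{\left(u \right)} = \sqrt{2} \sqrt{u}$ ($L{\left(u \right)} = \sqrt{2 u} = \sqrt{2} \sqrt{u}$)
$\frac{R}{L{\left(N{\left(4,\left(- \frac{1}{-4} + 0\right)^{2} \right)} \right)}} = \frac{1}{150 \frac{\sqrt{2}}{2 \sqrt{3}}} = \frac{1}{150 \sqrt{2} \frac{\sqrt{3}}{6}} = \frac{1}{150 \frac{\sqrt{6}}{6}} = \frac{\sqrt{6}}{150}$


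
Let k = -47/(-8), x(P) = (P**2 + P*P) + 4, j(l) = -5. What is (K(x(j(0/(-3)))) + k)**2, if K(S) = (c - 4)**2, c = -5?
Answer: 483025/64 ≈ 7547.3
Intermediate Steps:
x(P) = 4 + 2*P**2 (x(P) = (P**2 + P**2) + 4 = 2*P**2 + 4 = 4 + 2*P**2)
k = 47/8 (k = -47*(-1/8) = 47/8 ≈ 5.8750)
K(S) = 81 (K(S) = (-5 - 4)**2 = (-9)**2 = 81)
(K(x(j(0/(-3)))) + k)**2 = (81 + 47/8)**2 = (695/8)**2 = 483025/64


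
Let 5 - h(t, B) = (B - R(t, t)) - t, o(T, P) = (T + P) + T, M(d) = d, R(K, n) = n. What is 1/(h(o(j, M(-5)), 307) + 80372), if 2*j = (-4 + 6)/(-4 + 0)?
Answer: 1/80059 ≈ 1.2491e-5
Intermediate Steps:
j = -¼ (j = ((-4 + 6)/(-4 + 0))/2 = (2/(-4))/2 = (2*(-¼))/2 = (½)*(-½) = -¼ ≈ -0.25000)
o(T, P) = P + 2*T (o(T, P) = (P + T) + T = P + 2*T)
h(t, B) = 5 - B + 2*t (h(t, B) = 5 - ((B - t) - t) = 5 - (B - 2*t) = 5 + (-B + 2*t) = 5 - B + 2*t)
1/(h(o(j, M(-5)), 307) + 80372) = 1/((5 - 1*307 + 2*(-5 + 2*(-¼))) + 80372) = 1/((5 - 307 + 2*(-5 - ½)) + 80372) = 1/((5 - 307 + 2*(-11/2)) + 80372) = 1/((5 - 307 - 11) + 80372) = 1/(-313 + 80372) = 1/80059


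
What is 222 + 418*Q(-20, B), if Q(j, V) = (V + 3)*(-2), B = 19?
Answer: -18170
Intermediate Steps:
Q(j, V) = -6 - 2*V (Q(j, V) = (3 + V)*(-2) = -6 - 2*V)
222 + 418*Q(-20, B) = 222 + 418*(-6 - 2*19) = 222 + 418*(-6 - 38) = 222 + 418*(-44) = 222 - 18392 = -18170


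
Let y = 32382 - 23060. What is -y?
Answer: -9322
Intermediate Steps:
y = 9322
-y = -1*9322 = -9322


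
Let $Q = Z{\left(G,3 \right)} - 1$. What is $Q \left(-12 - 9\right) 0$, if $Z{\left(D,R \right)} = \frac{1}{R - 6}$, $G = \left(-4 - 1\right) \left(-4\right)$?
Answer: $0$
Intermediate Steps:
$G = 20$ ($G = \left(-5\right) \left(-4\right) = 20$)
$Z{\left(D,R \right)} = \frac{1}{-6 + R}$
$Q = - \frac{4}{3}$ ($Q = \frac{1}{-6 + 3} - 1 = \frac{1}{-3} - 1 = - \frac{1}{3} - 1 = - \frac{4}{3} \approx -1.3333$)
$Q \left(-12 - 9\right) 0 = - \frac{4 \left(-12 - 9\right) 0}{3} = - \frac{4 \left(\left(-21\right) 0\right)}{3} = \left(- \frac{4}{3}\right) 0 = 0$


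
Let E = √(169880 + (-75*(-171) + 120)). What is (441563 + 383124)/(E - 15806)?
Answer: -13035002722/249646811 - 4123435*√7313/249646811 ≈ -53.626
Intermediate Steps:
E = 5*√7313 (E = √(169880 + (12825 + 120)) = √(169880 + 12945) = √182825 = 5*√7313 ≈ 427.58)
(441563 + 383124)/(E - 15806) = (441563 + 383124)/(5*√7313 - 15806) = 824687/(-15806 + 5*√7313)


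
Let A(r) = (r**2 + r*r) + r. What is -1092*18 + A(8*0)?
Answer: -19656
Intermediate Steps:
A(r) = r + 2*r**2 (A(r) = (r**2 + r**2) + r = 2*r**2 + r = r + 2*r**2)
-1092*18 + A(8*0) = -1092*18 + (8*0)*(1 + 2*(8*0)) = -19656 + 0*(1 + 2*0) = -19656 + 0*(1 + 0) = -19656 + 0*1 = -19656 + 0 = -19656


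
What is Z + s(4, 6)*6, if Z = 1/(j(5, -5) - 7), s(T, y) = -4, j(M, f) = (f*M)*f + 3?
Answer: -2903/121 ≈ -23.992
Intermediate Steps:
j(M, f) = 3 + M*f² (j(M, f) = (M*f)*f + 3 = M*f² + 3 = 3 + M*f²)
Z = 1/121 (Z = 1/((3 + 5*(-5)²) - 7) = 1/((3 + 5*25) - 7) = 1/((3 + 125) - 7) = 1/(128 - 7) = 1/121 ≈ 0.0082645)
Z + s(4, 6)*6 = 1/121 - 4*6 = 1/121 - 24 = -2903/121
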